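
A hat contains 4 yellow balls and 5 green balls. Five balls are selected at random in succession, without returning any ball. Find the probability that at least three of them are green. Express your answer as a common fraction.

Sum the hypergeometric tail for j = 3,…,5 green balls.
Favorable = C(5,3)·C(4,2) + C(5,4)·C(4,1) + C(5,5)·C(4,0) = 81; total = C(9,5) = 126.
P = 81/126 = 9/14 ≈ 0.6429.

9/14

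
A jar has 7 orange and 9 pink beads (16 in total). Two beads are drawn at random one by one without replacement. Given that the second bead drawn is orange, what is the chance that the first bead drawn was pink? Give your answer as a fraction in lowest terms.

P(first=pink and the second bead drawn is orange) = (9/16)·(7/15) = 21/80.
P(the second bead drawn is orange) = Σ over first color = 7/40 + 21/80 = 7/16.
By Bayes, P(first=pink | the second bead drawn is orange) = 21/80 / 7/16 = 3/5 ≈ 0.6000.

3/5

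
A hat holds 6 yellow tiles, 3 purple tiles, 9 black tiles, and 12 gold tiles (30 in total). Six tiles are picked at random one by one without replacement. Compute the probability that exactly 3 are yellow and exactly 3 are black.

Unordered draws without replacement: count favorable combinations over C(30,6).
Favorable = C(6,3) · C(3,0) · C(9,3) · C(12,0) = 1680; total = C(30,6) = 593775.
P = 1680/593775 = 16/5655 ≈ 0.0028.

16/5655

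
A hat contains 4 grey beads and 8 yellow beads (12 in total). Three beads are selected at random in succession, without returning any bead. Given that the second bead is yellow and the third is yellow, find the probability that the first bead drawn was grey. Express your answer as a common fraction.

2/5

P(first=grey and the second bead is yellow and the third is yellow) = (4/12)·(8/11)·(7/10) = 28/165.
P(E) = Σ over first color = 28/165 + 14/55 = 14/33.
By Bayes, P(first=grey | E) = 28/165 / 14/33 = 2/5 ≈ 0.4000.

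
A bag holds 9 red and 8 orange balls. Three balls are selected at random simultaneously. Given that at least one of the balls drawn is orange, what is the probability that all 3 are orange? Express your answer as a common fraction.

14/149

P(all 3 orange) = C(8,3)/C(17,3) = 7/85; P(at least one orange) = 1 − C(9,3)/C(17,3) = 149/170.
Since 'all 3 orange' ⊆ 'at least one orange', P(all 3 | at least one) = 7/85 / 149/170 = 14/149 ≈ 0.0940.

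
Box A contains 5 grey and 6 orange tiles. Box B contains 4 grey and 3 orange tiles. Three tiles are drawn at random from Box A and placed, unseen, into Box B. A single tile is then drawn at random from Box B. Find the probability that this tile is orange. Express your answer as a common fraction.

51/110

Condition on how many of the transferred tiles are orange (from Box A: 6 orange of 11; then Box B has 10 total).
  0 orange: C(6,0)C(5,3)/C(11,3) = 2/33; then P = 3/10
  1 orange: C(6,1)C(5,2)/C(11,3) = 4/11; then P = 4/10
  2 orange: C(6,2)C(5,1)/C(11,3) = 5/11; then P = 5/10
  3 orange: C(6,3)C(5,0)/C(11,3) = 4/33; then P = 6/10
P(orange from Box B) = 51/110 ≈ 0.4636.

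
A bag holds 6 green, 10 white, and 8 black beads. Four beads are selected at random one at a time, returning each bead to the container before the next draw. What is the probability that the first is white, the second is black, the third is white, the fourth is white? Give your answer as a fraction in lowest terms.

125/5184

Multiply the conditional probability of each draw in order, with replacement (the composition resets each draw).
P = (10/24) · (8/24) · (10/24) · (10/24) = 125/5184 ≈ 0.0241.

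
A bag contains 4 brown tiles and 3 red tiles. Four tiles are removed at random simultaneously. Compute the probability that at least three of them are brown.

Sum the hypergeometric tail for j = 3,…,4 brown tiles.
Favorable = C(4,3)·C(3,1) + C(4,4)·C(3,0) = 13; total = C(7,4) = 35.
P = 13/35 = 13/35 ≈ 0.3714.

13/35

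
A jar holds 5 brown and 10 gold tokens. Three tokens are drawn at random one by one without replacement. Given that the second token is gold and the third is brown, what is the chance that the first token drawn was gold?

P(first=gold and the second token is gold and the third is brown) = (10/15)·(9/14)·(5/13) = 15/91.
P(E) = Σ over first color = 20/273 + 15/91 = 5/21.
By Bayes, P(first=gold | E) = 15/91 / 5/21 = 9/13 ≈ 0.6923.

9/13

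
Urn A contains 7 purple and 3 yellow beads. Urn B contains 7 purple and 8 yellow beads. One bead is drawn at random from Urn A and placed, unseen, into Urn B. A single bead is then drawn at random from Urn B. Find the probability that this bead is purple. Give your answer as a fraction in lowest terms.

Condition on how many of the transferred beads are purple (from Urn A: 7 purple of 10; then Urn B has 16 total).
  0 purple: C(7,0)C(3,1)/C(10,1) = 3/10; then P = 7/16
  1 purple: C(7,1)C(3,0)/C(10,1) = 7/10; then P = 8/16
P(purple from Urn B) = 77/160 ≈ 0.4813.

77/160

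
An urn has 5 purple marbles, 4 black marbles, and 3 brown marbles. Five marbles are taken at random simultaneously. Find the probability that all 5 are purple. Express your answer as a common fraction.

Unordered draws without replacement: count favorable combinations over C(12,5).
Favorable = C(5,5) · C(4,0) · C(3,0) = 1; total = C(12,5) = 792.
P = 1/792 = 1/792 ≈ 0.0013.

1/792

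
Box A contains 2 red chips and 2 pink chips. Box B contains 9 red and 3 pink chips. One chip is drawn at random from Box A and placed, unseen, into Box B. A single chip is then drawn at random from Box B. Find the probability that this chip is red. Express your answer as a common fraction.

Condition on how many of the transferred chips are red (from Box A: 2 red of 4; then Box B has 13 total).
  0 red: C(2,0)C(2,1)/C(4,1) = 1/2; then P = 9/13
  1 red: C(2,1)C(2,0)/C(4,1) = 1/2; then P = 10/13
P(red from Box B) = 19/26 ≈ 0.7308.

19/26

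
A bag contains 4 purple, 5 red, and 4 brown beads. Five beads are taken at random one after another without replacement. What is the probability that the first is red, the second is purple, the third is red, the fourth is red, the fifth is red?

4/1287

Multiply the conditional probability of each draw in order, without replacement, so each draw removes one from its color and from the total.
P = (5/13) · (4/12) · (4/11) · (3/10) · (2/9) = 4/1287 ≈ 0.0031.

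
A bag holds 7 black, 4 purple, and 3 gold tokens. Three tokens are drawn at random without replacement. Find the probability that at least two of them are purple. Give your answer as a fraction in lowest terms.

16/91

Sum the hypergeometric tail for j = 2,…,3 purple tokens.
Favorable = C(4,2)·C(10,1) + C(4,3)·C(10,0) = 64; total = C(14,3) = 364.
P = 64/364 = 16/91 ≈ 0.1758.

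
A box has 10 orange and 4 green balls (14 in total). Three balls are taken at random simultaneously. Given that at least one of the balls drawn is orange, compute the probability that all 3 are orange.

1/3

P(all 3 orange) = C(10,3)/C(14,3) = 30/91; P(at least one orange) = 1 − C(4,3)/C(14,3) = 90/91.
Since 'all 3 orange' ⊆ 'at least one orange', P(all 3 | at least one) = 30/91 / 90/91 = 1/3 ≈ 0.3333.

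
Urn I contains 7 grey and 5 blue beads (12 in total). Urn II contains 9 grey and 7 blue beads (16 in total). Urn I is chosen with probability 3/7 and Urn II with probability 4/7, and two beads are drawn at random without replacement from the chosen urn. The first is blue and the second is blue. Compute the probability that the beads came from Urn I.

P(E | Urn I) = 5/33; P(E | Urn II) = 7/40.
P(E) = 3/7·5/33 + 4/7·7/40 = 127/770.
By Bayes' rule, P(Urn I | E) = 5/77 / 127/770 = 50/127 ≈ 0.3937.

50/127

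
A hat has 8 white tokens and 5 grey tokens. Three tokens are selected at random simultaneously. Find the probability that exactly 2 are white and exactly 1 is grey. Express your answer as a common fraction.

Unordered draws without replacement: count favorable combinations over C(13,3).
Favorable = C(8,2) · C(5,1) = 140; total = C(13,3) = 286.
P = 140/286 = 70/143 ≈ 0.4895.

70/143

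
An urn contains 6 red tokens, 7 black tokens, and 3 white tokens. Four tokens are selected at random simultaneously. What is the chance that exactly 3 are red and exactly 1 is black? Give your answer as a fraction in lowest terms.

1/13

Unordered draws without replacement: count favorable combinations over C(16,4).
Favorable = C(6,3) · C(7,1) · C(3,0) = 140; total = C(16,4) = 1820.
P = 140/1820 = 1/13 ≈ 0.0769.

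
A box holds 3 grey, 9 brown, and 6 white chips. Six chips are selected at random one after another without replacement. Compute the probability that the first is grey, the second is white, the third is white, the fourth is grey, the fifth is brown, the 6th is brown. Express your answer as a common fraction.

3/3094

Multiply the conditional probability of each draw in order, without replacement, so each draw removes one from its color and from the total.
P = (3/18) · (6/17) · (5/16) · (2/15) · (9/14) · (8/13) = 3/3094 ≈ 0.0010.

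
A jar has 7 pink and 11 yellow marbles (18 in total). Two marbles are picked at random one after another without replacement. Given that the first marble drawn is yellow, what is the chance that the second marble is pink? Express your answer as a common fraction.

7/17

After removing 1 yellow, the jar has 7 pink out of 17 remaining.
P(second is pink | given) = 7/17 ≈ 0.4118.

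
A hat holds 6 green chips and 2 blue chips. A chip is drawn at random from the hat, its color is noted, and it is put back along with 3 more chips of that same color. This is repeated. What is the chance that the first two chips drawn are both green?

After a green draw the hat holds 9 green out of 11.
P = (6/8)·(9/11) = 27/44 ≈ 0.6136.

27/44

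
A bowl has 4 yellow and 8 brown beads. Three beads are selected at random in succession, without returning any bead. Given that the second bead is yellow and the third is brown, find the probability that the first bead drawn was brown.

P(first=brown and the second bead is yellow and the third is brown) = (8/12)·(4/11)·(7/10) = 28/165.
P(E) = Σ over first color = 4/55 + 28/165 = 8/33.
By Bayes, P(first=brown | E) = 28/165 / 8/33 = 7/10 ≈ 0.7000.

7/10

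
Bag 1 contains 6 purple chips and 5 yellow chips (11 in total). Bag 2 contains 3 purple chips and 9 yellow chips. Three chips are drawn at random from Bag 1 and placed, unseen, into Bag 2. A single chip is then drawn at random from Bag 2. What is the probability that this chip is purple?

Condition on how many of the transferred chips are purple (from Bag 1: 6 purple of 11; then Bag 2 has 15 total).
  0 purple: C(6,0)C(5,3)/C(11,3) = 2/33; then P = 3/15
  1 purple: C(6,1)C(5,2)/C(11,3) = 4/11; then P = 4/15
  2 purple: C(6,2)C(5,1)/C(11,3) = 5/11; then P = 5/15
  3 purple: C(6,3)C(5,0)/C(11,3) = 4/33; then P = 6/15
P(purple from Bag 2) = 17/55 ≈ 0.3091.

17/55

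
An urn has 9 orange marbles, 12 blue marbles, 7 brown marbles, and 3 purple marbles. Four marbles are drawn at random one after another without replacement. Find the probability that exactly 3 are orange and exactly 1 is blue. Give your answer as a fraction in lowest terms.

Unordered draws without replacement: count favorable combinations over C(31,4).
Favorable = C(9,3) · C(12,1) · C(7,0) · C(3,0) = 1008; total = C(31,4) = 31465.
P = 1008/31465 = 144/4495 ≈ 0.0320.

144/4495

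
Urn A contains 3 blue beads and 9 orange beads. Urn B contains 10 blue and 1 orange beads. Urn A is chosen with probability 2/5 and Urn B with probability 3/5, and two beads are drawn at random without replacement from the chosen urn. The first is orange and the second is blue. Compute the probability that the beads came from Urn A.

P(E | Urn A) = 9/44; P(E | Urn B) = 1/11.
P(E) = 2/5·9/44 + 3/5·1/11 = 3/22.
By Bayes' rule, P(Urn A | E) = 9/110 / 3/22 = 3/5 ≈ 0.6000.

3/5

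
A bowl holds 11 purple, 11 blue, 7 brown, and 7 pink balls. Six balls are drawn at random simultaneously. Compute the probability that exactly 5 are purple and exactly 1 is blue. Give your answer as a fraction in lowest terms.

Unordered draws without replacement: count favorable combinations over C(36,6).
Favorable = C(11,5) · C(11,1) · C(7,0) · C(7,0) = 5082; total = C(36,6) = 1947792.
P = 5082/1947792 = 11/4216 ≈ 0.0026.

11/4216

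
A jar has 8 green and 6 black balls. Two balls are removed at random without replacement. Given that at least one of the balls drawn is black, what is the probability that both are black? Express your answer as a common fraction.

P(both black) = C(6,2)/C(14,2) = 15/91; P(at least one black) = 1 − C(8,2)/C(14,2) = 9/13.
Since 'both black' ⊆ 'at least one black', P(both | at least one) = 15/91 / 9/13 = 5/21 ≈ 0.2381.

5/21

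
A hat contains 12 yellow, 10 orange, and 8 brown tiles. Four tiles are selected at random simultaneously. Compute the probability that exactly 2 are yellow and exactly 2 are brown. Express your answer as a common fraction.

Unordered draws without replacement: count favorable combinations over C(30,4).
Favorable = C(12,2) · C(10,0) · C(8,2) = 1848; total = C(30,4) = 27405.
P = 1848/27405 = 88/1305 ≈ 0.0674.

88/1305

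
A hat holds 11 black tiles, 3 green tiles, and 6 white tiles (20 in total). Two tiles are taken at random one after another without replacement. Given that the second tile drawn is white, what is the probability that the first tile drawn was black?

P(first=black and the second tile drawn is white) = (11/20)·(6/19) = 33/190.
P(the second tile drawn is white) = Σ over first color = 33/190 + 9/190 + 3/38 = 3/10.
By Bayes, P(first=black | the second tile drawn is white) = 33/190 / 3/10 = 11/19 ≈ 0.5789.

11/19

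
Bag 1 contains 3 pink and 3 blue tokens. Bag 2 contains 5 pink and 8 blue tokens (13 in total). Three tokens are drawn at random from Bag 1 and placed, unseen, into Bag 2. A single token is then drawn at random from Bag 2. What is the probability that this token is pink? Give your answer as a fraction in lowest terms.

Condition on how many of the transferred tokens are pink (from Bag 1: 3 pink of 6; then Bag 2 has 16 total).
  0 pink: C(3,0)C(3,3)/C(6,3) = 1/20; then P = 5/16
  1 pink: C(3,1)C(3,2)/C(6,3) = 9/20; then P = 6/16
  2 pink: C(3,2)C(3,1)/C(6,3) = 9/20; then P = 7/16
  3 pink: C(3,3)C(3,0)/C(6,3) = 1/20; then P = 8/16
P(pink from Bag 2) = 13/32 ≈ 0.4062.

13/32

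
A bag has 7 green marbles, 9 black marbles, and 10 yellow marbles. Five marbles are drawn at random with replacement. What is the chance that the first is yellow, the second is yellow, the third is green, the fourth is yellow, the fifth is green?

Multiply the conditional probability of each draw in order, with replacement (the composition resets each draw).
P = (10/26) · (10/26) · (7/26) · (10/26) · (7/26) = 6125/1485172 ≈ 0.0041.

6125/1485172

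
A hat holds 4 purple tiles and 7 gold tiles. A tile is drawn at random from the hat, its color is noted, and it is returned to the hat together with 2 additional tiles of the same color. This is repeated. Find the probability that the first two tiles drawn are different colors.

Either purple then gold, or gold then purple; after the first draw the total is 13.
P = (4/11)·(7/13) + (7/11)·(4/13) = 56/143 ≈ 0.3916.

56/143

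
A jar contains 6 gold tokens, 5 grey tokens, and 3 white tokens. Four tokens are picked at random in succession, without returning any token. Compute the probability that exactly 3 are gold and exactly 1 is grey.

Unordered draws without replacement: count favorable combinations over C(14,4).
Favorable = C(6,3) · C(5,1) · C(3,0) = 100; total = C(14,4) = 1001.
P = 100/1001 = 100/1001 ≈ 0.0999.

100/1001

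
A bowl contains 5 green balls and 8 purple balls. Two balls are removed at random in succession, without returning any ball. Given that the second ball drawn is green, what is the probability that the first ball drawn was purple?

P(first=purple and the second ball drawn is green) = (8/13)·(5/12) = 10/39.
P(the second ball drawn is green) = Σ over first color = 5/39 + 10/39 = 5/13.
By Bayes, P(first=purple | the second ball drawn is green) = 10/39 / 5/13 = 2/3 ≈ 0.6667.

2/3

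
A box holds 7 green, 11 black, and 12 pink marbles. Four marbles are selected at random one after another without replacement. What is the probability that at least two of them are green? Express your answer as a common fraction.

293/1305

Sum the hypergeometric tail for j = 2,…,4 green marbles.
Favorable = C(7,2)·C(23,2) + C(7,3)·C(23,1) + C(7,4)·C(23,0) = 6153; total = C(30,4) = 27405.
P = 6153/27405 = 293/1305 ≈ 0.2245.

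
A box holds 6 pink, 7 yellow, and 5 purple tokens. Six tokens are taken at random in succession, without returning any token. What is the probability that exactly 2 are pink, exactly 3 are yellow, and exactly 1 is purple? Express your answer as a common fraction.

Unordered draws without replacement: count favorable combinations over C(18,6).
Favorable = C(6,2) · C(7,3) · C(5,1) = 2625; total = C(18,6) = 18564.
P = 2625/18564 = 125/884 ≈ 0.1414.

125/884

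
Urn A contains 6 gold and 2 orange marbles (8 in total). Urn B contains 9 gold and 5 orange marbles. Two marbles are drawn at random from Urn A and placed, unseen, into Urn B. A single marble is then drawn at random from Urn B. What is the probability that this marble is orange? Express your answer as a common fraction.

11/32

Condition on how many of the transferred marbles are orange (from Urn A: 2 orange of 8; then Urn B has 16 total).
  0 orange: C(2,0)C(6,2)/C(8,2) = 15/28; then P = 5/16
  1 orange: C(2,1)C(6,1)/C(8,2) = 3/7; then P = 6/16
  2 orange: C(2,2)C(6,0)/C(8,2) = 1/28; then P = 7/16
P(orange from Urn B) = 11/32 ≈ 0.3438.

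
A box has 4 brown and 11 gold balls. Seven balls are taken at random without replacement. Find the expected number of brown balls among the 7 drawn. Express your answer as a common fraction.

By linearity of expectation, E[X] = Σ P(draw i is brown); by symmetry each draw (even without replacement) has P(brown) = 4/15.
E[X] = 7 · 4/15 = 28/15 ≈ 1.8667.

28/15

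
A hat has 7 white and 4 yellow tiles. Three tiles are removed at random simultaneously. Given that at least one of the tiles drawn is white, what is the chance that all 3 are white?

5/23

P(all 3 white) = C(7,3)/C(11,3) = 7/33; P(at least one white) = 1 − C(4,3)/C(11,3) = 161/165.
Since 'all 3 white' ⊆ 'at least one white', P(all 3 | at least one) = 7/33 / 161/165 = 5/23 ≈ 0.2174.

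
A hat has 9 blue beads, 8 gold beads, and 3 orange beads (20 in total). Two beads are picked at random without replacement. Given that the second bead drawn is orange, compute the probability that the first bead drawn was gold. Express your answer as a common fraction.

8/19

P(first=gold and the second bead drawn is orange) = (8/20)·(3/19) = 6/95.
P(the second bead drawn is orange) = Σ over first color = 27/380 + 6/95 + 3/190 = 3/20.
By Bayes, P(first=gold | the second bead drawn is orange) = 6/95 / 3/20 = 8/19 ≈ 0.4211.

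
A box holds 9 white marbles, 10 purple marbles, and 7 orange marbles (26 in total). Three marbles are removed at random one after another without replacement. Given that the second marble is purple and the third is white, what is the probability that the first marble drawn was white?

1/3

P(first=white and the second marble is purple and the third is white) = (9/26)·(10/25)·(8/24) = 3/65.
P(E) = Σ over first color = 3/65 + 27/520 + 21/520 = 9/65.
By Bayes, P(first=white | E) = 3/65 / 9/65 = 1/3 ≈ 0.3333.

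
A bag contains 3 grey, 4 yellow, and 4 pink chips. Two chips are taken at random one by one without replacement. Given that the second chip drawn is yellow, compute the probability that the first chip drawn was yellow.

P(first=yellow and the second chip drawn is yellow) = (4/11)·(3/10) = 6/55.
P(the second chip drawn is yellow) = Σ over first color = 6/55 + 6/55 + 8/55 = 4/11.
By Bayes, P(first=yellow | the second chip drawn is yellow) = 6/55 / 4/11 = 3/10 ≈ 0.3000.

3/10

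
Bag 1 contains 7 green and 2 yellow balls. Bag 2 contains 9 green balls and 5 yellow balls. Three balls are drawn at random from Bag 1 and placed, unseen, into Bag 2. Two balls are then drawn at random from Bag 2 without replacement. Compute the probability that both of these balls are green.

Condition on how many of the transferred balls are green (from Bag 1: 7 green of 9; then Bag 2 has 17 total).
  1 green: C(7,1)C(2,2)/C(9,3) = 1/12; then P = C(10,2)/C(17,2) = 45/136
  2 green: C(7,2)C(2,1)/C(9,3) = 1/2; then P = C(11,2)/C(17,2) = 55/136
  3 green: C(7,3)C(2,0)/C(9,3) = 5/12; then P = C(12,2)/C(17,2) = 33/68
P(both green) = 235/544 ≈ 0.4320.

235/544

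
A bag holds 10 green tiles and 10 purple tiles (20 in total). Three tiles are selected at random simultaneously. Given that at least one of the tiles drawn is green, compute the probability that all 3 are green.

P(all 3 green) = C(10,3)/C(20,3) = 2/19; P(at least one green) = 1 − C(10,3)/C(20,3) = 17/19.
Since 'all 3 green' ⊆ 'at least one green', P(all 3 | at least one) = 2/19 / 17/19 = 2/17 ≈ 0.1176.

2/17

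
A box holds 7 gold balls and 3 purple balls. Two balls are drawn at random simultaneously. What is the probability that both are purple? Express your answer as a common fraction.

Unordered draws without replacement: count favorable combinations over C(10,2).
Favorable = C(7,0) · C(3,2) = 3; total = C(10,2) = 45.
P = 3/45 = 1/15 ≈ 0.0667.

1/15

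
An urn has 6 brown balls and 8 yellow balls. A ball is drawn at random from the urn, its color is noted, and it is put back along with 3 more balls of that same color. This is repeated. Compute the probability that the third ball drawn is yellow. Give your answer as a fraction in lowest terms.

Sum over the four possibilities for the first two draws (yellow/not-yellow each), tracking how the yellow count and total change by +3 per draw.
P(third is yellow) = 4/7 ≈ 0.5714. (In a Pólya urn every draw has the same marginal probability 8/14.)

4/7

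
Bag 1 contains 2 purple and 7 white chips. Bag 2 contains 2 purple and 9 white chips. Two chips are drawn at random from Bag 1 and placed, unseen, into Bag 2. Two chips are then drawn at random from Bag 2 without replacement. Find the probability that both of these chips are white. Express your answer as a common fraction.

Condition on how many of the transferred chips are white (from Bag 1: 7 white of 9; then Bag 2 has 13 total).
  0 white: C(7,0)C(2,2)/C(9,2) = 1/36; then P = C(9,2)/C(13,2) = 6/13
  1 white: C(7,1)C(2,1)/C(9,2) = 7/18; then P = C(10,2)/C(13,2) = 15/26
  2 white: C(7,2)C(2,0)/C(9,2) = 7/12; then P = C(11,2)/C(13,2) = 55/78
P(both white) = 607/936 ≈ 0.6485.

607/936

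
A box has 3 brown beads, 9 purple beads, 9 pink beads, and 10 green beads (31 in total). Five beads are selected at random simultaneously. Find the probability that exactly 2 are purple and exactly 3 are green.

Unordered draws without replacement: count favorable combinations over C(31,5).
Favorable = C(3,0) · C(9,2) · C(9,0) · C(10,3) = 4320; total = C(31,5) = 169911.
P = 4320/169911 = 160/6293 ≈ 0.0254.

160/6293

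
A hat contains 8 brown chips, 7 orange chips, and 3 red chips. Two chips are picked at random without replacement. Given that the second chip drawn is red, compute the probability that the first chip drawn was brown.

8/17

P(first=brown and the second chip drawn is red) = (8/18)·(3/17) = 4/51.
P(the second chip drawn is red) = Σ over first color = 4/51 + 7/102 + 1/51 = 1/6.
By Bayes, P(first=brown | the second chip drawn is red) = 4/51 / 1/6 = 8/17 ≈ 0.4706.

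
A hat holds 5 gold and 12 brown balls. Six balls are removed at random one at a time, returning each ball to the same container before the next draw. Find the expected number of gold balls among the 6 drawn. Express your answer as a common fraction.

30/17

By linearity of expectation, E[X] = Σ P(draw i is gold); each independent draw has P(gold) = 5/17.
E[X] = 6 · 5/17 = 30/17 ≈ 1.7647.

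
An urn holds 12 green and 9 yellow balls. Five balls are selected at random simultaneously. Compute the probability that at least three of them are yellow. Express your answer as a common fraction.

Sum the hypergeometric tail for j = 3,…,5 yellow balls.
Favorable = C(9,3)·C(12,2) + C(9,4)·C(12,1) + C(9,5)·C(12,0) = 7182; total = C(21,5) = 20349.
P = 7182/20349 = 6/17 ≈ 0.3529.

6/17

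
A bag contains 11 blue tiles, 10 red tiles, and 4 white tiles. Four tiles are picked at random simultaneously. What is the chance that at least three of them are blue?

Sum the hypergeometric tail for j = 3,…,4 blue tiles.
Favorable = C(11,3)·C(14,1) + C(11,4)·C(14,0) = 2640; total = C(25,4) = 12650.
P = 2640/12650 = 24/115 ≈ 0.2087.

24/115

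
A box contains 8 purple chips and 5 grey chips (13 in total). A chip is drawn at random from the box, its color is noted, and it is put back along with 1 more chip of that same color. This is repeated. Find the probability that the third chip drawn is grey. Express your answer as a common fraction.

Sum over the four possibilities for the first two draws (grey/not-grey each), tracking how the grey count and total change by +1 per draw.
P(third is grey) = 5/13 ≈ 0.3846. (In a Pólya urn every draw has the same marginal probability 5/13.)

5/13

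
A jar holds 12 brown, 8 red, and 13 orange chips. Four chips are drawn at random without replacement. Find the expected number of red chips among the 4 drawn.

32/33

By linearity of expectation, E[X] = Σ P(draw i is red); by symmetry each draw (even without replacement) has P(red) = 8/33.
E[X] = 4 · 8/33 = 32/33 ≈ 0.9697.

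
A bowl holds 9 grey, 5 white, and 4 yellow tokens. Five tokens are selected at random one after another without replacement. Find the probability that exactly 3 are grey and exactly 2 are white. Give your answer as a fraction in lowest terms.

5/51

Unordered draws without replacement: count favorable combinations over C(18,5).
Favorable = C(9,3) · C(5,2) · C(4,0) = 840; total = C(18,5) = 8568.
P = 840/8568 = 5/51 ≈ 0.0980.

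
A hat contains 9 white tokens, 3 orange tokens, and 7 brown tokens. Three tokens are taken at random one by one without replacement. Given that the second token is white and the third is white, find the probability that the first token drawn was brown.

P(first=brown and the second token is white and the third is white) = (7/19)·(9/18)·(8/17) = 28/323.
P(E) = Σ over first color = 28/323 + 12/323 + 28/323 = 4/19.
By Bayes, P(first=brown | E) = 28/323 / 4/19 = 7/17 ≈ 0.4118.

7/17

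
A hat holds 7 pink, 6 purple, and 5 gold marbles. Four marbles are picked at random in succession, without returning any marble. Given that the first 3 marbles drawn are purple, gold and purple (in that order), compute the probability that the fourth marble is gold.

After removing 2 purple, 1 gold, the hat has 4 gold out of 15 remaining.
P(fourth is gold | given) = 4/15 ≈ 0.2667.

4/15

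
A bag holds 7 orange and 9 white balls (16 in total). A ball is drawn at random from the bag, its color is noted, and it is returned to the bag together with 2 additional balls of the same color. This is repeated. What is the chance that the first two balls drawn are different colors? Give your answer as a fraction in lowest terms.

Either orange then white, or white then orange; after the first draw the total is 18.
P = (7/16)·(9/18) + (9/16)·(7/18) = 7/16 ≈ 0.4375.

7/16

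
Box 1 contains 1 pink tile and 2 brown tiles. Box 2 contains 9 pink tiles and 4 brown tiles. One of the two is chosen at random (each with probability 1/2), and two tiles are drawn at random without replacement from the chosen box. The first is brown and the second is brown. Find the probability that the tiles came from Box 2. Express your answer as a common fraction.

3/16

P(E | Box 1) = 1/3; P(E | Box 2) = 1/13.
P(E) = 1/2·1/3 + 1/2·1/13 = 8/39.
By Bayes' rule, P(Box 2 | E) = 1/26 / 8/39 = 3/16 ≈ 0.1875.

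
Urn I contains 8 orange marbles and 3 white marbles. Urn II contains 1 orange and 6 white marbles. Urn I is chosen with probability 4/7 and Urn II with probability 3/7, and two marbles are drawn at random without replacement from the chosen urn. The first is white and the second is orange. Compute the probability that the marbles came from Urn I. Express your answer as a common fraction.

112/167

P(E | Urn I) = 12/55; P(E | Urn II) = 1/7.
P(E) = 4/7·12/55 + 3/7·1/7 = 501/2695.
By Bayes' rule, P(Urn I | E) = 48/385 / 501/2695 = 112/167 ≈ 0.6707.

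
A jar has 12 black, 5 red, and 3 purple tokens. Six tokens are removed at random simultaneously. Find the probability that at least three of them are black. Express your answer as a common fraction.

Sum the hypergeometric tail for j = 3,…,6 black tokens.
Favorable = C(12,3)·C(8,3) + C(12,4)·C(8,2) + C(12,5)·C(8,1) + C(12,6)·C(8,0) = 33440; total = C(20,6) = 38760.
P = 33440/38760 = 44/51 ≈ 0.8627.

44/51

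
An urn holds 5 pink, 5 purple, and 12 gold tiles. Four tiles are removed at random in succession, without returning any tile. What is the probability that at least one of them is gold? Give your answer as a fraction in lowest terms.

Use the complement: P(at least one gold) = 1 − P(no gold).
P(none) = C(10,4)/C(22,4) = 210/7315.
So P = 1 − 210/7315 = 203/209 ≈ 0.9713.

203/209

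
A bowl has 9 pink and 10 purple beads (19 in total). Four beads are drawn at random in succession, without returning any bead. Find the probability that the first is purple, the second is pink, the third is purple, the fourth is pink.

45/646

Multiply the conditional probability of each draw in order, without replacement, so each draw removes one from its color and from the total.
P = (10/19) · (9/18) · (9/17) · (8/16) = 45/646 ≈ 0.0697.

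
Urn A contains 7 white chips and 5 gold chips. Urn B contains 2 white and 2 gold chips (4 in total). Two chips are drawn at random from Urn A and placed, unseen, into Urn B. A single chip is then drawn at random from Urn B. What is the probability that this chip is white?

19/36

Condition on how many of the transferred chips are white (from Urn A: 7 white of 12; then Urn B has 6 total).
  0 white: C(7,0)C(5,2)/C(12,2) = 5/33; then P = 2/6
  1 white: C(7,1)C(5,1)/C(12,2) = 35/66; then P = 3/6
  2 white: C(7,2)C(5,0)/C(12,2) = 7/22; then P = 4/6
P(white from Urn B) = 19/36 ≈ 0.5278.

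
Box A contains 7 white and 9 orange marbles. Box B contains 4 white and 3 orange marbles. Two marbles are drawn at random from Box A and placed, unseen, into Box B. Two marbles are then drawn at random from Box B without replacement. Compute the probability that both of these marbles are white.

43/160

Condition on how many of the transferred marbles are white (from Box A: 7 white of 16; then Box B has 9 total).
  0 white: C(7,0)C(9,2)/C(16,2) = 3/10; then P = C(4,2)/C(9,2) = 1/6
  1 white: C(7,1)C(9,1)/C(16,2) = 21/40; then P = C(5,2)/C(9,2) = 5/18
  2 white: C(7,2)C(9,0)/C(16,2) = 7/40; then P = C(6,2)/C(9,2) = 5/12
P(both white) = 43/160 ≈ 0.2687.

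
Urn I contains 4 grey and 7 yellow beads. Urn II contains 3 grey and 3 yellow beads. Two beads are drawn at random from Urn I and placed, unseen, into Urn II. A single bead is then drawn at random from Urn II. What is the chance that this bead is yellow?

47/88

Condition on how many of the transferred beads are yellow (from Urn I: 7 yellow of 11; then Urn II has 8 total).
  0 yellow: C(7,0)C(4,2)/C(11,2) = 6/55; then P = 3/8
  1 yellow: C(7,1)C(4,1)/C(11,2) = 28/55; then P = 4/8
  2 yellow: C(7,2)C(4,0)/C(11,2) = 21/55; then P = 5/8
P(yellow from Urn II) = 47/88 ≈ 0.5341.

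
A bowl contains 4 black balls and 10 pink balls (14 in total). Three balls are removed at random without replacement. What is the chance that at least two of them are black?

Sum the hypergeometric tail for j = 2,…,3 black balls.
Favorable = C(4,2)·C(10,1) + C(4,3)·C(10,0) = 64; total = C(14,3) = 364.
P = 64/364 = 16/91 ≈ 0.1758.

16/91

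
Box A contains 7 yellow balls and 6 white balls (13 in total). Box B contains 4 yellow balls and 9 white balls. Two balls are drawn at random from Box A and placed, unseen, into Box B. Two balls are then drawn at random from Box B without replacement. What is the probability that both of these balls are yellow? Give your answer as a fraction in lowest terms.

Condition on how many of the transferred balls are yellow (from Box A: 7 yellow of 13; then Box B has 15 total).
  0 yellow: C(7,0)C(6,2)/C(13,2) = 5/26; then P = C(4,2)/C(15,2) = 2/35
  1 yellow: C(7,1)C(6,1)/C(13,2) = 7/13; then P = C(5,2)/C(15,2) = 2/21
  2 yellow: C(7,2)C(6,0)/C(13,2) = 7/26; then P = C(6,2)/C(15,2) = 1/7
P(both yellow) = 55/546 ≈ 0.1007.

55/546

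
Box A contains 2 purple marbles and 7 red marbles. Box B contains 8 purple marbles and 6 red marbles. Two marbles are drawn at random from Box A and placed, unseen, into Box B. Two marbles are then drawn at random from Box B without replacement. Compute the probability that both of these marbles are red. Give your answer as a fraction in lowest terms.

299/1440

Condition on how many of the transferred marbles are red (from Box A: 7 red of 9; then Box B has 16 total).
  0 red: C(7,0)C(2,2)/C(9,2) = 1/36; then P = C(6,2)/C(16,2) = 1/8
  1 red: C(7,1)C(2,1)/C(9,2) = 7/18; then P = C(7,2)/C(16,2) = 7/40
  2 red: C(7,2)C(2,0)/C(9,2) = 7/12; then P = C(8,2)/C(16,2) = 7/30
P(both red) = 299/1440 ≈ 0.2076.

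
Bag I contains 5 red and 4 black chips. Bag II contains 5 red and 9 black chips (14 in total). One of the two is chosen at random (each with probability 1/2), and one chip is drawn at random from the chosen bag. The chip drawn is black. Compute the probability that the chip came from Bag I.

56/137

P(black | Bag I) = 4/9; P(black | Bag II) = 9/14.
P(black) = 1/2·4/9 + 1/2·9/14 = 137/252.
By Bayes' rule, P(Bag I | black) = 2/9 / 137/252 = 56/137 ≈ 0.4088.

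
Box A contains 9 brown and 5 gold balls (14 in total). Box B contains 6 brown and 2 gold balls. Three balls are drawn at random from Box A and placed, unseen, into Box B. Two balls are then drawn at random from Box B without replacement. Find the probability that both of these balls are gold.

316/5005

Condition on how many of the transferred balls are gold (from Box A: 5 gold of 14; then Box B has 11 total).
  0 gold: C(5,0)C(9,3)/C(14,3) = 3/13; then P = C(2,2)/C(11,2) = 1/55
  1 gold: C(5,1)C(9,2)/C(14,3) = 45/91; then P = C(3,2)/C(11,2) = 3/55
  2 gold: C(5,2)C(9,1)/C(14,3) = 45/182; then P = C(4,2)/C(11,2) = 6/55
  3 gold: C(5,3)C(9,0)/C(14,3) = 5/182; then P = C(5,2)/C(11,2) = 2/11
P(both gold) = 316/5005 ≈ 0.0631.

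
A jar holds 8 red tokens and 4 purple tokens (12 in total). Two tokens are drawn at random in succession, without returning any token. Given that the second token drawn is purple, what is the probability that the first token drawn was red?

8/11

P(first=red and the second token drawn is purple) = (8/12)·(4/11) = 8/33.
P(the second token drawn is purple) = Σ over first color = 8/33 + 1/11 = 1/3.
By Bayes, P(first=red | the second token drawn is purple) = 8/33 / 1/3 = 8/11 ≈ 0.7273.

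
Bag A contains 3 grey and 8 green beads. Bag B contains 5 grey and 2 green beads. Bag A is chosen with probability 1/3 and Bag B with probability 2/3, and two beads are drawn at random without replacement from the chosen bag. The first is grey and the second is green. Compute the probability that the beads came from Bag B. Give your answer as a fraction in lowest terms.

P(E | Bag A) = 12/55; P(E | Bag B) = 5/21.
P(E) = 1/3·12/55 + 2/3·5/21 = 802/3465.
By Bayes' rule, P(Bag B | E) = 10/63 / 802/3465 = 275/401 ≈ 0.6858.

275/401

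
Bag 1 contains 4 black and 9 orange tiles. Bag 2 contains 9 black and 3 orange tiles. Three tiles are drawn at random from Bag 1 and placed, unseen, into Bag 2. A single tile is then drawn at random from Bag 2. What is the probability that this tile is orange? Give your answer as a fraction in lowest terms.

Condition on how many of the transferred tiles are orange (from Bag 1: 9 orange of 13; then Bag 2 has 15 total).
  0 orange: C(9,0)C(4,3)/C(13,3) = 2/143; then P = 3/15
  1 orange: C(9,1)C(4,2)/C(13,3) = 27/143; then P = 4/15
  2 orange: C(9,2)C(4,1)/C(13,3) = 72/143; then P = 5/15
  3 orange: C(9,3)C(4,0)/C(13,3) = 42/143; then P = 6/15
P(orange from Bag 2) = 22/65 ≈ 0.3385.

22/65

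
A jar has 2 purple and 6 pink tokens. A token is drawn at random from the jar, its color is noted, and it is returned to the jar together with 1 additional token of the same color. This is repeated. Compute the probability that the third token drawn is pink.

3/4

Sum over the four possibilities for the first two draws (pink/not-pink each), tracking how the pink count and total change by +1 per draw.
P(third is pink) = 3/4 ≈ 0.7500. (In a Pólya urn every draw has the same marginal probability 6/8.)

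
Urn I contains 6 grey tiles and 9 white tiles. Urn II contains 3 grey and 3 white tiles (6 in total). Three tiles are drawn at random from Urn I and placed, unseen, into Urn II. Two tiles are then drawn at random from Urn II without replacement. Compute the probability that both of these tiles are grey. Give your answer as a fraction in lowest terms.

41/210

Condition on how many of the transferred tiles are grey (from Urn I: 6 grey of 15; then Urn II has 9 total).
  0 grey: C(6,0)C(9,3)/C(15,3) = 12/65; then P = C(3,2)/C(9,2) = 1/12
  1 grey: C(6,1)C(9,2)/C(15,3) = 216/455; then P = C(4,2)/C(9,2) = 1/6
  2 grey: C(6,2)C(9,1)/C(15,3) = 27/91; then P = C(5,2)/C(9,2) = 5/18
  3 grey: C(6,3)C(9,0)/C(15,3) = 4/91; then P = C(6,2)/C(9,2) = 5/12
P(both grey) = 41/210 ≈ 0.1952.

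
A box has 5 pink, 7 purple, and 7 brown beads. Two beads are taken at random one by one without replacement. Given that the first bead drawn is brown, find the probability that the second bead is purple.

7/18

After removing 1 brown, the box has 7 purple out of 18 remaining.
P(second is purple | given) = 7/18 ≈ 0.3889.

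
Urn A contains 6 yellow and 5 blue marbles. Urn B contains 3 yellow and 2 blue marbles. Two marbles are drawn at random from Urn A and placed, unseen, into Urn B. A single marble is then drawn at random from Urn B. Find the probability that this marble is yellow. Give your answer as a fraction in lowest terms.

Condition on how many of the transferred marbles are yellow (from Urn A: 6 yellow of 11; then Urn B has 7 total).
  0 yellow: C(6,0)C(5,2)/C(11,2) = 2/11; then P = 3/7
  1 yellow: C(6,1)C(5,1)/C(11,2) = 6/11; then P = 4/7
  2 yellow: C(6,2)C(5,0)/C(11,2) = 3/11; then P = 5/7
P(yellow from Urn B) = 45/77 ≈ 0.5844.

45/77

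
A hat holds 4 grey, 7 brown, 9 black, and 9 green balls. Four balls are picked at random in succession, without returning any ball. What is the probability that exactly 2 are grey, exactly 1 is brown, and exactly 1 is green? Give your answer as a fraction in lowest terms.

6/377

Unordered draws without replacement: count favorable combinations over C(29,4).
Favorable = C(4,2) · C(7,1) · C(9,0) · C(9,1) = 378; total = C(29,4) = 23751.
P = 378/23751 = 6/377 ≈ 0.0159.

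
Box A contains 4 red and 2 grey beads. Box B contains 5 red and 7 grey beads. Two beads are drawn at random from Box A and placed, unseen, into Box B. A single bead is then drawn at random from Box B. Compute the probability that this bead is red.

19/42

Condition on how many of the transferred beads are red (from Box A: 4 red of 6; then Box B has 14 total).
  0 red: C(4,0)C(2,2)/C(6,2) = 1/15; then P = 5/14
  1 red: C(4,1)C(2,1)/C(6,2) = 8/15; then P = 6/14
  2 red: C(4,2)C(2,0)/C(6,2) = 2/5; then P = 7/14
P(red from Box B) = 19/42 ≈ 0.4524.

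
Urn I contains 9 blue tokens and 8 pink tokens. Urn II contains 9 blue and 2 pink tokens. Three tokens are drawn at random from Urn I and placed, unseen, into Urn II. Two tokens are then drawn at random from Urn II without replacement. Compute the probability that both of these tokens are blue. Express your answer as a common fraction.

1737/3094

Condition on how many of the transferred tokens are blue (from Urn I: 9 blue of 17; then Urn II has 14 total).
  0 blue: C(9,0)C(8,3)/C(17,3) = 7/85; then P = C(9,2)/C(14,2) = 36/91
  1 blue: C(9,1)C(8,2)/C(17,3) = 63/170; then P = C(10,2)/C(14,2) = 45/91
  2 blue: C(9,2)C(8,1)/C(17,3) = 36/85; then P = C(11,2)/C(14,2) = 55/91
  3 blue: C(9,3)C(8,0)/C(17,3) = 21/170; then P = C(12,2)/C(14,2) = 66/91
P(both blue) = 1737/3094 ≈ 0.5614.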